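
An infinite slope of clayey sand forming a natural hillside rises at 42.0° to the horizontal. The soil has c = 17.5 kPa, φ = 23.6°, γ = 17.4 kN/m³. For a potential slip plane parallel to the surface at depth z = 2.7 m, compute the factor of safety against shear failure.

FS = 1.23

For an infinite slope with a slip plane parallel to the surface (no pore pressure): FS = [c + γz cos²β tanφ] / [γz sinβ cosβ].
γz = 17.4·2.7 = 46.98 kN/m²
Numerator = 17.5 + 46.98·cos²42.0°·tan23.6° = 17.5 + 46.98·0.5523·0.4369 = 28.835 kPa
Denominator = 46.98·sin42.0°·cos42.0° = 46.98·0.6691·0.7431 = 23.361 kPa
FS = 28.835 / 23.361 = 1.234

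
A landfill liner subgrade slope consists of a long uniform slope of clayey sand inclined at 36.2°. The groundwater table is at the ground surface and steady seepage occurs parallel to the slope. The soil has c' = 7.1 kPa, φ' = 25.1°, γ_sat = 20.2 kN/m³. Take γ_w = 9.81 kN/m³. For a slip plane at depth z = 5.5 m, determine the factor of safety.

FS = 0.46

With seepage parallel to the slope and the water table at the surface, the effective normal stress on the slip plane uses the buoyant unit weight γ' = γ_sat − γ_w while the driving shear stress uses γ_sat:
FS = [c' + γ' z cos²β tanφ'] / [γ_sat z sinβ cosβ]
γ' = 20.2 − 9.81 = 10.39 kN/m³
Numerator = 7.1 + 10.39·5.5·cos²36.2°·tan25.1° = 7.1 + 10.39·5.5·0.6512·0.4684 = 24.531 kPa
Denominator = 20.2·5.5·sin36.2°·cos36.2° = 20.2·5.5·0.5906·0.8070 = 52.950 kPa
FS = 24.531 / 52.950 = 0.463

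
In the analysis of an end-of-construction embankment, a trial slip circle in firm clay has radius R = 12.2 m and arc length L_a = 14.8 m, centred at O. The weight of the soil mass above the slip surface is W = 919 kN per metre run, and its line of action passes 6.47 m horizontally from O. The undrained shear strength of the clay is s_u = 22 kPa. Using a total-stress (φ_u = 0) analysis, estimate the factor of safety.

Taking moments about the centre O, the resisting moment is provided by the undrained shear strength acting along the arc:
M_R = s_u·L_a·R = 22·14.80·12.2 = 3972.3 kN·m/m
M_D = W·d = 919·6.47 = 5945.9 kN·m/m
FS = M_R / M_D = 3972.3 / 5945.9 = 0.668

FS = 0.67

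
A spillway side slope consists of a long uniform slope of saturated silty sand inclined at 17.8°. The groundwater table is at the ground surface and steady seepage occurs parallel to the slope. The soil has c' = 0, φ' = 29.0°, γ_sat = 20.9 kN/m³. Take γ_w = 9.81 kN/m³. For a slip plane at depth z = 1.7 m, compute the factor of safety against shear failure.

FS = 0.92

With seepage parallel to the slope and the water table at the surface, the effective normal stress on the slip plane uses the buoyant unit weight γ' = γ_sat − γ_w while the driving shear stress uses γ_sat:
FS = [c' + γ' z cos²β tanφ'] / [γ_sat z sinβ cosβ]
(For c' = 0 this reduces to FS = (γ'/γ_sat)·tanφ'/tanβ.)
γ' = 20.9 − 9.81 = 11.09 kN/m³
Numerator = 0.0 + 11.09·1.7·cos²17.8°·tan29.0° = 0.0 + 11.09·1.7·0.9066·0.5543 = 9.474 kPa
Denominator = 20.9·1.7·sin17.8°·cos17.8° = 20.9·1.7·0.3057·0.9521 = 10.341 kPa
FS = 9.474 / 10.341 = 0.916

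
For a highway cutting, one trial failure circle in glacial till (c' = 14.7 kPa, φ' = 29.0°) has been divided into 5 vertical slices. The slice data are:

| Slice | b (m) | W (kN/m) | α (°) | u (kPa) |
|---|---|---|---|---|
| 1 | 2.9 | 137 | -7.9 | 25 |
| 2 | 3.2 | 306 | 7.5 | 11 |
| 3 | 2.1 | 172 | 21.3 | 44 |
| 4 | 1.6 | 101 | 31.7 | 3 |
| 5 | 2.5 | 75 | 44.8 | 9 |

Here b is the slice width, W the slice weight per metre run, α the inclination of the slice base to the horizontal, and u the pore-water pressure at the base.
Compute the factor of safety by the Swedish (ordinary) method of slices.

Ordinary method of slices: FS = Σ[c'·Δl_i + (W_i cosα_i − u_i·Δl_i)·tanφ'] / Σ W_i sinα_i, with Δl_i = b_i / cosα_i.
Slice 1: Δl = 2.9/cos(-7.9°) = 2.928 m; N'_1 = 137·cos(-7.9°) − 25·2.928 = 62.5; c'Δl = 43.04; W sinα = -18.8
Slice 2: Δl = 3.2/cos7.5° = 3.228 m; N'_2 = 306·cos7.5° − 11·3.228 = 267.9; c'Δl = 47.45; W sinα = 39.9
Slice 3: Δl = 2.1/cos21.3° = 2.254 m; N'_3 = 172·cos21.3° − 44·2.254 = 61.1; c'Δl = 33.13; W sinα = 62.5
Slice 4: Δl = 1.6/cos31.7° = 1.881 m; N'_4 = 101·cos31.7° − 3·1.881 = 80.3; c'Δl = 27.64; W sinα = 53.1
Slice 5: Δl = 2.5/cos44.8° = 3.523 m; N'_5 = 75·cos44.8° − 9·3.523 = 21.5; c'Δl = 51.79; W sinα = 52.8
Σc'Δl = 203.1 kN/m; ΣN' = 493.3 kN/m; ΣW sinα = 189.5 kN/m
Resisting = 203.1 + 493.3·tan29.0° = 203.1 + 273.4 = 476.5 kN/m
FS = 476.5 / 189.5 = 2.514

FS = 2.51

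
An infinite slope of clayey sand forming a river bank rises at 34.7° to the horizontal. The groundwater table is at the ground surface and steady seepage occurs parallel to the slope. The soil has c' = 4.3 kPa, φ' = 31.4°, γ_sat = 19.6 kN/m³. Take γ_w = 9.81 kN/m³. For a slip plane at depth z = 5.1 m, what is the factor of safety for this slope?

FS = 0.53

With seepage parallel to the slope and the water table at the surface, the effective normal stress on the slip plane uses the buoyant unit weight γ' = γ_sat − γ_w while the driving shear stress uses γ_sat:
FS = [c' + γ' z cos²β tanφ'] / [γ_sat z sinβ cosβ]
γ' = 19.6 − 9.81 = 9.79 kN/m³
Numerator = 4.3 + 9.79·5.1·cos²34.7°·tan31.4° = 4.3 + 9.79·5.1·0.6759·0.6104 = 24.900 kPa
Denominator = 19.6·5.1·sin34.7°·cos34.7° = 19.6·5.1·0.5693·0.8221 = 46.784 kPa
FS = 24.900 / 46.784 = 0.532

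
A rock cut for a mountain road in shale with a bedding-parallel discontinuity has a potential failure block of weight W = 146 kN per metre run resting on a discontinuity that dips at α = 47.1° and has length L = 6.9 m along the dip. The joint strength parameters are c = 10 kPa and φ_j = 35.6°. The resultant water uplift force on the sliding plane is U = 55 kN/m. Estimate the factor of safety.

Resolving the block weight along and normal to the plane and applying the Mohr–Coulomb strength on the joint:
N' = W cosα − U = 146·cos47.1° − 55 = 44.4 kN/m
Driving force T = W sinα = 146·sin47.1° = 107.0 kN/m
Resisting force R = c·L + N'·tanφ_j = 10·6.9 + 44.4·tan35.6° = 69.0 + 31.8 = 100.8 kN/m
FS = R / T = 100.8 / 107.0 = 0.942

FS = 0.94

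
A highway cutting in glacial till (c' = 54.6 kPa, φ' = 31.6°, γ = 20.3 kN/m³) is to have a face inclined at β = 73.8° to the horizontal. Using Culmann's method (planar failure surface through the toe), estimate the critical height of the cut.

H_c = 33.95 m

Culmann's analysis gives the critical failure plane at α_cr = (β + φ')/2 = (73.8 + 31.6)/2 = 52.7°, and the critical height
H_c = (4c'/γ) · sinβ cosφ' / [1 − cos(β − φ')]
    = (4·54.6/20.3) · sin73.8°·cos31.6° / [1 − cos(42.2°)]
    = 10.759 · 0.9603·0.8517 / [1 − 0.7408]
    = 10.759 · 0.8179 / 0.2592
    = 33.95 m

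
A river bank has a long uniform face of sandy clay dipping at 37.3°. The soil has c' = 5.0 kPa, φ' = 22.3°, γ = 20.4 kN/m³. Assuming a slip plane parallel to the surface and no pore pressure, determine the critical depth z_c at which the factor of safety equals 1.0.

z_c = 1.10 m

Setting FS = 1.00 in FS = [c' + γz cos²β tanφ'] / [γz sinβ cosβ] and solving for z:
z = c' / [γ cosβ (FS·sinβ − cosβ·tanφ')]
  = 5.0 / [20.4·cos37.3°·(1.00·sin37.3° − cos37.3°·tan22.3°)]
  = 5.0 / [20.4·0.7955·(1.00·0.6060 − 0.7955·0.4101)]
  = 5.0 / 4.5395 = 1.101 m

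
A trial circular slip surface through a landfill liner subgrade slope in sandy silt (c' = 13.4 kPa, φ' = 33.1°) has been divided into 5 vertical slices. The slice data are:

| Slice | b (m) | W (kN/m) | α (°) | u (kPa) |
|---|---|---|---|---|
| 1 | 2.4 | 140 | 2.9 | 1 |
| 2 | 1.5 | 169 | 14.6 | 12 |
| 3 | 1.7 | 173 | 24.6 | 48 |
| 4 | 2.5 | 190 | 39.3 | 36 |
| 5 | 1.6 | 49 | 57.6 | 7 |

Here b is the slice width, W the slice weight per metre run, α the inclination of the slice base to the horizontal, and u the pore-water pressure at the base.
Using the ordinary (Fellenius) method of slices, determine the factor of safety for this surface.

Ordinary method of slices: FS = Σ[c'·Δl_i + (W_i cosα_i − u_i·Δl_i)·tanφ'] / Σ W_i sinα_i, with Δl_i = b_i / cosα_i.
Slice 1: Δl = 2.4/cos2.9° = 2.403 m; N'_1 = 140·cos2.9° − 1·2.403 = 137.4; c'Δl = 32.20; W sinα = 7.1
Slice 2: Δl = 1.5/cos14.6° = 1.550 m; N'_2 = 169·cos14.6° − 12·1.550 = 144.9; c'Δl = 20.77; W sinα = 42.6
Slice 3: Δl = 1.7/cos24.6° = 1.870 m; N'_3 = 173·cos24.6° − 48·1.870 = 67.6; c'Δl = 25.05; W sinα = 72.0
Slice 4: Δl = 2.5/cos39.3° = 3.231 m; N'_4 = 190·cos39.3° − 36·3.231 = 30.7; c'Δl = 43.29; W sinα = 120.3
Slice 5: Δl = 1.6/cos57.6° = 2.986 m; N'_5 = 49·cos57.6° − 7·2.986 = 5.4; c'Δl = 40.01; W sinα = 41.4
Σc'Δl = 161.3 kN/m; ΣN' = 386.0 kN/m; ΣW sinα = 283.4 kN/m
Resisting = 161.3 + 386.0·tan33.1° = 161.3 + 251.6 = 413.0 kN/m
FS = 413.0 / 283.4 = 1.457

FS = 1.46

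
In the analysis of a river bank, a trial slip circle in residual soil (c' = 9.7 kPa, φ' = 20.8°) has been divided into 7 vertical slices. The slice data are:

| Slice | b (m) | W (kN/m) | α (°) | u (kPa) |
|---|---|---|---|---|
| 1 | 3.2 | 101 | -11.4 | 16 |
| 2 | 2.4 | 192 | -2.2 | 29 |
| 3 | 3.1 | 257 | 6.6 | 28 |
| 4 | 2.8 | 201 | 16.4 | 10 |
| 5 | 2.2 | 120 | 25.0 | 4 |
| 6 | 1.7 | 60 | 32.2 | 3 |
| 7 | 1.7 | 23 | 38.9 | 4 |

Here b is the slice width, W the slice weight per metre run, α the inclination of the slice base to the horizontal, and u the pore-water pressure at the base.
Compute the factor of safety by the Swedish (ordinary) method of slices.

Ordinary method of slices: FS = Σ[c'·Δl_i + (W_i cosα_i − u_i·Δl_i)·tanφ'] / Σ W_i sinα_i, with Δl_i = b_i / cosα_i.
Slice 1: Δl = 3.2/cos(-11.4°) = 3.264 m; N'_1 = 101·cos(-11.4°) − 16·3.264 = 46.8; c'Δl = 31.66; W sinα = -20.0
Slice 2: Δl = 2.4/cos(-2.2°) = 2.402 m; N'_2 = 192·cos(-2.2°) − 29·2.402 = 122.2; c'Δl = 23.30; W sinα = -7.4
Slice 3: Δl = 3.1/cos6.6° = 3.121 m; N'_3 = 257·cos6.6° − 28·3.121 = 167.9; c'Δl = 30.27; W sinα = 29.5
Slice 4: Δl = 2.8/cos16.4° = 2.919 m; N'_4 = 201·cos16.4° − 10·2.919 = 163.6; c'Δl = 28.31; W sinα = 56.8
Slice 5: Δl = 2.2/cos25.0° = 2.427 m; N'_5 = 120·cos25.0° − 4·2.427 = 99.0; c'Δl = 23.55; W sinα = 50.7
Slice 6: Δl = 1.7/cos32.2° = 2.009 m; N'_6 = 60·cos32.2° − 3·2.009 = 44.7; c'Δl = 19.49; W sinα = 32.0
Slice 7: Δl = 1.7/cos38.9° = 2.184 m; N'_7 = 23·cos38.9° − 4·2.184 = 9.2; c'Δl = 21.19; W sinα = 14.4
Σc'Δl = 177.8 kN/m; ΣN' = 653.5 kN/m; ΣW sinα = 156.1 kN/m
Resisting = 177.8 + 653.5·tan20.8° = 177.8 + 248.2 = 426.0 kN/m
FS = 426.0 / 156.1 = 2.729

FS = 2.73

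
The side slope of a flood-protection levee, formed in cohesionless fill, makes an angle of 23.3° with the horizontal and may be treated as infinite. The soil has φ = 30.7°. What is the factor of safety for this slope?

FS = 1.38

For a dry cohesionless infinite slope the factor of safety is FS = tanφ / tanβ.
FS = tan30.7° / tan23.3° = 0.5938 / 0.4307 = 1.379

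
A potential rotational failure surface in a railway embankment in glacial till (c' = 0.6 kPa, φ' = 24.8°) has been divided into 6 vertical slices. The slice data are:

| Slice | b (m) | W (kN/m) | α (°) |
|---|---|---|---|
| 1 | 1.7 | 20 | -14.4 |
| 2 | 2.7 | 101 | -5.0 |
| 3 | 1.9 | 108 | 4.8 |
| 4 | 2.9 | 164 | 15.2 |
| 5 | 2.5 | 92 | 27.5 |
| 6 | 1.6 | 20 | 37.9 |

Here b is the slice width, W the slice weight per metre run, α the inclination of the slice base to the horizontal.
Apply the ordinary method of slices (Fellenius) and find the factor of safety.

Ordinary method of slices: FS = Σ[c'·Δl_i + (W_i cosα_i)·tanφ'] / Σ W_i sinα_i, with Δl_i = b_i / cosα_i.
Slice 1: Δl = 1.7/cos(-14.4°) = 1.755 m; N'_1 = 20·cos(-14.4°) = 19.4; c'Δl = 1.05; W sinα = -5.0
Slice 2: Δl = 2.7/cos(-5.0°) = 2.710 m; N'_2 = 101·cos(-5.0°) = 100.6; c'Δl = 1.63; W sinα = -8.8
Slice 3: Δl = 1.9/cos4.8° = 1.907 m; N'_3 = 108·cos4.8° = 107.6; c'Δl = 1.14; W sinα = 9.0
Slice 4: Δl = 2.9/cos15.2° = 3.005 m; N'_4 = 164·cos15.2° = 158.3; c'Δl = 1.80; W sinα = 43.0
Slice 5: Δl = 2.5/cos27.5° = 2.818 m; N'_5 = 92·cos27.5° = 81.6; c'Δl = 1.69; W sinα = 42.5
Slice 6: Δl = 1.6/cos37.9° = 2.028 m; N'_6 = 20·cos37.9° = 15.8; c'Δl = 1.22; W sinα = 12.3
Σc'Δl = 8.5 kN/m; ΣN' = 483.3 kN/m; ΣW sinα = 93.0 kN/m
Resisting = 8.5 + 483.3·tan24.8° = 8.5 + 223.3 = 231.8 kN/m
FS = 231.8 / 93.0 = 2.492

FS = 2.49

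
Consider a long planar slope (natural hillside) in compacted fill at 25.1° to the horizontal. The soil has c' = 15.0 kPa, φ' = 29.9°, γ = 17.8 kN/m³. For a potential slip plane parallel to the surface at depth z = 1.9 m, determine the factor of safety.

For an infinite slope with a slip plane parallel to the surface (no pore pressure): FS = [c' + γz cos²β tanφ'] / [γz sinβ cosβ].
γz = 17.8·1.9 = 33.82 kN/m²
Numerator = 15.0 + 33.82·cos²25.1°·tan29.9° = 15.0 + 33.82·0.8201·0.5750 = 30.948 kPa
Denominator = 33.82·sin25.1°·cos25.1° = 33.82·0.4242·0.9056 = 12.992 kPa
FS = 30.948 / 12.992 = 2.382

FS = 2.38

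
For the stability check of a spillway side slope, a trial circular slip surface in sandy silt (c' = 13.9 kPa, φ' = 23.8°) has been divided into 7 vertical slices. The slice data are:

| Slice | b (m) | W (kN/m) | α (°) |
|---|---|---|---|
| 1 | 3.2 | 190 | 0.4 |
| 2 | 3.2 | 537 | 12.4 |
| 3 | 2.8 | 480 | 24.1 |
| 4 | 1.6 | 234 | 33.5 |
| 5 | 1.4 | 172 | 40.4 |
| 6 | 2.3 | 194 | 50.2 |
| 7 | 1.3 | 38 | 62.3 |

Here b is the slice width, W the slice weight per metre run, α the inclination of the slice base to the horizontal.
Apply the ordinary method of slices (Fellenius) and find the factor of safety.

FS = 1.34

Ordinary method of slices: FS = Σ[c'·Δl_i + (W_i cosα_i)·tanφ'] / Σ W_i sinα_i, with Δl_i = b_i / cosα_i.
Slice 1: Δl = 3.2/cos0.4° = 3.200 m; N'_1 = 190·cos0.4° = 190.0; c'Δl = 44.48; W sinα = 1.3
Slice 2: Δl = 3.2/cos12.4° = 3.276 m; N'_2 = 537·cos12.4° = 524.5; c'Δl = 45.54; W sinα = 115.3
Slice 3: Δl = 2.8/cos24.1° = 3.067 m; N'_3 = 480·cos24.1° = 438.2; c'Δl = 42.64; W sinα = 196.0
Slice 4: Δl = 1.6/cos33.5° = 1.919 m; N'_4 = 234·cos33.5° = 195.1; c'Δl = 26.67; W sinα = 129.2
Slice 5: Δl = 1.4/cos40.4° = 1.838 m; N'_5 = 172·cos40.4° = 131.0; c'Δl = 25.55; W sinα = 111.5
Slice 6: Δl = 2.3/cos50.2° = 3.593 m; N'_6 = 194·cos50.2° = 124.2; c'Δl = 49.94; W sinα = 149.0
Slice 7: Δl = 1.3/cos62.3° = 2.797 m; N'_7 = 38·cos62.3° = 17.7; c'Δl = 38.87; W sinα = 33.6
Σc'Δl = 273.7 kN/m; ΣN' = 1620.6 kN/m; ΣW sinα = 736.0 kN/m
Resisting = 273.7 + 1620.6·tan23.8° = 273.7 + 714.8 = 988.5 kN/m
FS = 988.5 / 736.0 = 1.343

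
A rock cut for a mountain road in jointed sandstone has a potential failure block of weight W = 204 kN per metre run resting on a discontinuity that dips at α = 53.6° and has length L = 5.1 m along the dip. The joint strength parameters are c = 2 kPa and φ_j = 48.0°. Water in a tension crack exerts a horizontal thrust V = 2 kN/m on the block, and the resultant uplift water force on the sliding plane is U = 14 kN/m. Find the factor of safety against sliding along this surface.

FS = 0.77

Resolving the block weight along and normal to the plane and applying the Mohr–Coulomb strength on the joint:
N' = W cosα − U − V sinα = 204·cos53.6° − 14 − 2·sin53.6° = 105.4 kN/m
Driving force T = W sinα + V cosα = 204·sin53.6° + 2·cos53.6° = 165.4 kN/m
Resisting force R = c·L + N'·tanφ_j = 2·5.1 + 105.4·tan48.0° = 10.2 + 117.1 = 127.3 kN/m
FS = R / T = 127.3 / 165.4 = 0.770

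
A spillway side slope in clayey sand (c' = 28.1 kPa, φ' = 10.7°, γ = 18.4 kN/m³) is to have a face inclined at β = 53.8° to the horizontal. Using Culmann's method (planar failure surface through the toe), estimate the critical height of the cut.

H_c = 17.95 m

Culmann's analysis gives the critical failure plane at α_cr = (β + φ')/2 = (53.8 + 10.7)/2 = 32.2°, and the critical height
H_c = (4c'/γ) · sinβ cosφ' / [1 − cos(β − φ')]
    = (4·28.1/18.4) · sin53.8°·cos10.7° / [1 − cos(43.1°)]
    = 6.109 · 0.8070·0.9826 / [1 − 0.7302]
    = 6.109 · 0.7929 / 0.2698
    = 17.95 m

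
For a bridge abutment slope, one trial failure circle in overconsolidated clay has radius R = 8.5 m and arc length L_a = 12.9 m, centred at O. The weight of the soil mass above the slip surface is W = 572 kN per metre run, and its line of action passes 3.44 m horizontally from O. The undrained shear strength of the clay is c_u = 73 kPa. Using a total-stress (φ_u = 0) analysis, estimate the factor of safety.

FS = 4.07

Taking moments about the centre O, the resisting moment is provided by the undrained shear strength acting along the arc:
M_R = c_u·L_a·R = 73·12.90·8.5 = 8004.5 kN·m/m
M_D = W·d = 572·3.44 = 1967.7 kN·m/m
FS = M_R / M_D = 8004.5 / 1967.7 = 4.068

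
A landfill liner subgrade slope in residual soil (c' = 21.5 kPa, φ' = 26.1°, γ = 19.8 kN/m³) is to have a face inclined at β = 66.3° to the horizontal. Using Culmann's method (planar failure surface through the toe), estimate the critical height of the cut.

H_c = 15.12 m

Culmann's analysis gives the critical failure plane at α_cr = (β + φ')/2 = (66.3 + 26.1)/2 = 46.2°, and the critical height
H_c = (4c'/γ) · sinβ cosφ' / [1 − cos(β − φ')]
    = (4·21.5/19.8) · sin66.3°·cos26.1° / [1 − cos(40.2°)]
    = 4.343 · 0.9157·0.8980 / [1 − 0.7638]
    = 4.343 · 0.8223 / 0.2362
    = 15.12 m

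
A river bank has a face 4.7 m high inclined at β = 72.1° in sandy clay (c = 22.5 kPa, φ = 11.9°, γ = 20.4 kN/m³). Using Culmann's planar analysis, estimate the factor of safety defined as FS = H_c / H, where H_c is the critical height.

H_c = (4c/γ) · sinβ cosφ / [1 − cos(β − φ)]
    = (4·22.5/20.4) · sin72.1°·cos11.9° / [1 − cos60.2°]
    = 4.412 · 0.9311 / 0.5030 = 8.17 m
FS = H_c / H = 8.17 / 4.7 = 1.738

FS = 1.74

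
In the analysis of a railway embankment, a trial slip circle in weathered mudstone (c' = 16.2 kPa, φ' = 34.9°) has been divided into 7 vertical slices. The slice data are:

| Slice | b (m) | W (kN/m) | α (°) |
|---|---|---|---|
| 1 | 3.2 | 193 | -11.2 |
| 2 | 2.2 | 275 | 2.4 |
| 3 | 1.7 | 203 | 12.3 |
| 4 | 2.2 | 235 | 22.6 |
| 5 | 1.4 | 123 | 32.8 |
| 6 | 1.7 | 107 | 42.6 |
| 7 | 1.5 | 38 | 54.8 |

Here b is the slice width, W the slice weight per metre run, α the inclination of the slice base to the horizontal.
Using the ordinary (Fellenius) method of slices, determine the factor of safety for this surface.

Ordinary method of slices: FS = Σ[c'·Δl_i + (W_i cosα_i)·tanφ'] / Σ W_i sinα_i, with Δl_i = b_i / cosα_i.
Slice 1: Δl = 3.2/cos(-11.2°) = 3.262 m; N'_1 = 193·cos(-11.2°) = 189.3; c'Δl = 52.85; W sinα = -37.5
Slice 2: Δl = 2.2/cos2.4° = 2.202 m; N'_2 = 275·cos2.4° = 274.8; c'Δl = 35.67; W sinα = 11.5
Slice 3: Δl = 1.7/cos12.3° = 1.740 m; N'_3 = 203·cos12.3° = 198.3; c'Δl = 28.19; W sinα = 43.2
Slice 4: Δl = 2.2/cos22.6° = 2.383 m; N'_4 = 235·cos22.6° = 217.0; c'Δl = 38.60; W sinα = 90.3
Slice 5: Δl = 1.4/cos32.8° = 1.666 m; N'_5 = 123·cos32.8° = 103.4; c'Δl = 26.98; W sinα = 66.6
Slice 6: Δl = 1.7/cos42.6° = 2.309 m; N'_6 = 107·cos42.6° = 78.8; c'Δl = 37.41; W sinα = 72.4
Slice 7: Δl = 1.5/cos54.8° = 2.602 m; N'_7 = 38·cos54.8° = 21.9; c'Δl = 42.16; W sinα = 31.1
Σc'Δl = 261.9 kN/m; ΣN' = 1083.4 kN/m; ΣW sinα = 277.7 kN/m
Resisting = 261.9 + 1083.4·tan34.9° = 261.9 + 755.8 = 1017.7 kN/m
FS = 1017.7 / 277.7 = 3.665

FS = 3.66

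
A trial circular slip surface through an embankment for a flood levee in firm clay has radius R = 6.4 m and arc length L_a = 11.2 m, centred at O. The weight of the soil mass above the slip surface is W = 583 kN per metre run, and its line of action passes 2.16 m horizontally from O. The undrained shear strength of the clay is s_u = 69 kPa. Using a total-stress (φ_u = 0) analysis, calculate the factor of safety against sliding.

Taking moments about the centre O, the resisting moment is provided by the undrained shear strength acting along the arc:
M_R = s_u·L_a·R = 69·11.20·6.4 = 4945.9 kN·m/m
M_D = W·d = 583·2.16 = 1259.3 kN·m/m
FS = M_R / M_D = 4945.9 / 1259.3 = 3.928

FS = 3.93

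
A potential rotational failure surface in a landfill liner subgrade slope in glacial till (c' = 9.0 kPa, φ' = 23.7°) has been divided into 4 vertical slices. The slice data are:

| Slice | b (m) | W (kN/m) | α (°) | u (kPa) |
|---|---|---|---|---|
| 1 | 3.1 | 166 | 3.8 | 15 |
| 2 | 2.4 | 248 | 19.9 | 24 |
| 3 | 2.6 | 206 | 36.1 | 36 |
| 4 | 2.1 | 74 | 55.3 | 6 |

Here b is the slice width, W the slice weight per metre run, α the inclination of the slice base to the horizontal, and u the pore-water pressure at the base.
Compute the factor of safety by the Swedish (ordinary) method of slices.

Ordinary method of slices: FS = Σ[c'·Δl_i + (W_i cosα_i − u_i·Δl_i)·tanφ'] / Σ W_i sinα_i, with Δl_i = b_i / cosα_i.
Slice 1: Δl = 3.1/cos3.8° = 3.107 m; N'_1 = 166·cos3.8° − 15·3.107 = 119.0; c'Δl = 27.96; W sinα = 11.0
Slice 2: Δl = 2.4/cos19.9° = 2.552 m; N'_2 = 248·cos19.9° − 24·2.552 = 171.9; c'Δl = 22.97; W sinα = 84.4
Slice 3: Δl = 2.6/cos36.1° = 3.218 m; N'_3 = 206·cos36.1° − 36·3.218 = 50.6; c'Δl = 28.96; W sinα = 121.4
Slice 4: Δl = 2.1/cos55.3° = 3.689 m; N'_4 = 74·cos55.3° − 6·3.689 = 20.0; c'Δl = 33.20; W sinα = 60.8
Σc'Δl = 113.1 kN/m; ΣN' = 361.6 kN/m; ΣW sinα = 277.6 kN/m
Resisting = 113.1 + 361.6·tan23.7° = 113.1 + 158.7 = 271.8 kN/m
FS = 271.8 / 277.6 = 0.979

FS = 0.98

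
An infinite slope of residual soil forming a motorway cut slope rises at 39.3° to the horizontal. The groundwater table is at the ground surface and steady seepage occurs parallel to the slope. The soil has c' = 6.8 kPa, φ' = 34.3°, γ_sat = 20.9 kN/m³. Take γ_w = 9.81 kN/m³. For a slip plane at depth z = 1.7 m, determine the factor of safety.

FS = 0.83

With seepage parallel to the slope and the water table at the surface, the effective normal stress on the slip plane uses the buoyant unit weight γ' = γ_sat − γ_w while the driving shear stress uses γ_sat:
FS = [c' + γ' z cos²β tanφ'] / [γ_sat z sinβ cosβ]
γ' = 20.9 − 9.81 = 11.09 kN/m³
Numerator = 6.8 + 11.09·1.7·cos²39.3°·tan34.3° = 6.8 + 11.09·1.7·0.5988·0.6822 = 14.501 kPa
Denominator = 20.9·1.7·sin39.3°·cos39.3° = 20.9·1.7·0.6334·0.7738 = 17.415 kPa
FS = 14.501 / 17.415 = 0.833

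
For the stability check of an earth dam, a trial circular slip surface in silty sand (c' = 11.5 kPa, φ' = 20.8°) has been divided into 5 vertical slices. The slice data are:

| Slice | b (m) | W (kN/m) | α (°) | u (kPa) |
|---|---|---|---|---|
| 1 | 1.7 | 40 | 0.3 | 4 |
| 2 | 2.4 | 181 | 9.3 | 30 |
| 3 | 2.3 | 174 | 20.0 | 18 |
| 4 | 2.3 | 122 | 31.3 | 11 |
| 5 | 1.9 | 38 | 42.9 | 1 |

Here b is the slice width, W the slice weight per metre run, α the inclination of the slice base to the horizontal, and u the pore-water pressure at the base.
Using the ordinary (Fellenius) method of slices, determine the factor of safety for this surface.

Ordinary method of slices: FS = Σ[c'·Δl_i + (W_i cosα_i − u_i·Δl_i)·tanφ'] / Σ W_i sinα_i, with Δl_i = b_i / cosα_i.
Slice 1: Δl = 1.7/cos0.3° = 1.700 m; N'_1 = 40·cos0.3° − 4·1.700 = 33.2; c'Δl = 19.55; W sinα = 0.2
Slice 2: Δl = 2.4/cos9.3° = 2.432 m; N'_2 = 181·cos9.3° − 30·2.432 = 105.7; c'Δl = 27.97; W sinα = 29.3
Slice 3: Δl = 2.3/cos20.0° = 2.448 m; N'_3 = 174·cos20.0° − 18·2.448 = 119.4; c'Δl = 28.15; W sinα = 59.5
Slice 4: Δl = 2.3/cos31.3° = 2.692 m; N'_4 = 122·cos31.3° − 11·2.692 = 74.6; c'Δl = 30.96; W sinα = 63.4
Slice 5: Δl = 1.9/cos42.9° = 2.594 m; N'_5 = 38·cos42.9° − 1·2.594 = 25.2; c'Δl = 29.83; W sinα = 25.9
Σc'Δl = 136.4 kN/m; ΣN' = 358.2 kN/m; ΣW sinα = 178.2 kN/m
Resisting = 136.4 + 358.2·tan20.8° = 136.4 + 136.1 = 272.5 kN/m
FS = 272.5 / 178.2 = 1.529

FS = 1.53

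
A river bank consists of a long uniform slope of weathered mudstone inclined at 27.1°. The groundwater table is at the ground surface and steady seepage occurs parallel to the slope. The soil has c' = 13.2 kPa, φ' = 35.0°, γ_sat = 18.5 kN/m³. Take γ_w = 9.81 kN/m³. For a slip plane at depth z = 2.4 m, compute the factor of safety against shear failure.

With seepage parallel to the slope and the water table at the surface, the effective normal stress on the slip plane uses the buoyant unit weight γ' = γ_sat − γ_w while the driving shear stress uses γ_sat:
FS = [c' + γ' z cos²β tanφ'] / [γ_sat z sinβ cosβ]
γ' = 18.5 − 9.81 = 8.69 kN/m³
Numerator = 13.2 + 8.69·2.4·cos²27.1°·tan35.0° = 13.2 + 8.69·2.4·0.7925·0.7002 = 24.773 kPa
Denominator = 18.5·2.4·sin27.1°·cos27.1° = 18.5·2.4·0.4555·0.8902 = 18.006 kPa
FS = 24.773 / 18.006 = 1.376

FS = 1.38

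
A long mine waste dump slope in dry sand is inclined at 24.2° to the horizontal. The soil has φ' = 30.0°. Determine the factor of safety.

FS = 1.28

For a dry cohesionless infinite slope the factor of safety is FS = tanφ' / tanβ.
FS = tan30.0° / tan24.2° = 0.5774 / 0.4494 = 1.285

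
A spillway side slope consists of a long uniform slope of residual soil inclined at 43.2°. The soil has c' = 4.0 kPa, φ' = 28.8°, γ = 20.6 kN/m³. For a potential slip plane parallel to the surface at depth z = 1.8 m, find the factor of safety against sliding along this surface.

For an infinite slope with a slip plane parallel to the surface (no pore pressure): FS = [c' + γz cos²β tanφ'] / [γz sinβ cosβ].
γz = 20.6·1.8 = 37.08 kN/m²
Numerator = 4.0 + 37.08·cos²43.2°·tan28.8° = 4.0 + 37.08·0.5314·0.5498 = 14.832 kPa
Denominator = 37.08·sin43.2°·cos43.2° = 37.08·0.6845·0.7290 = 18.503 kPa
FS = 14.832 / 18.503 = 0.802

FS = 0.80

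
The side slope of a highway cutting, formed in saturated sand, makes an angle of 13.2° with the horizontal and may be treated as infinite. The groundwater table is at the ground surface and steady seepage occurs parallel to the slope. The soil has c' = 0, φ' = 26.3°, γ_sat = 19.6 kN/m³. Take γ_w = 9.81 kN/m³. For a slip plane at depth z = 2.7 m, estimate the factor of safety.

FS = 1.05

With seepage parallel to the slope and the water table at the surface, the effective normal stress on the slip plane uses the buoyant unit weight γ' = γ_sat − γ_w while the driving shear stress uses γ_sat:
FS = [c' + γ' z cos²β tanφ'] / [γ_sat z sinβ cosβ]
(For c' = 0 this reduces to FS = (γ'/γ_sat)·tanφ'/tanβ.)
γ' = 19.6 − 9.81 = 9.79 kN/m³
Numerator = 0.0 + 9.79·2.7·cos²13.2°·tan26.3° = 0.0 + 9.79·2.7·0.9479·0.4942 = 12.383 kPa
Denominator = 19.6·2.7·sin13.2°·cos13.2° = 19.6·2.7·0.2284·0.9736 = 11.765 kPa
FS = 12.383 / 11.765 = 1.053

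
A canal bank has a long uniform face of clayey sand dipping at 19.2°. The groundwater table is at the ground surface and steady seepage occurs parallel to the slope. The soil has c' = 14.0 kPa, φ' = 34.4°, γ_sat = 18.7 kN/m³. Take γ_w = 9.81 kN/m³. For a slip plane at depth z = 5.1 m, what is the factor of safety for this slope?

FS = 1.41

With seepage parallel to the slope and the water table at the surface, the effective normal stress on the slip plane uses the buoyant unit weight γ' = γ_sat − γ_w while the driving shear stress uses γ_sat:
FS = [c' + γ' z cos²β tanφ'] / [γ_sat z sinβ cosβ]
γ' = 18.7 − 9.81 = 8.89 kN/m³
Numerator = 14.0 + 8.89·5.1·cos²19.2°·tan34.4° = 14.0 + 8.89·5.1·0.8918·0.6847 = 41.687 kPa
Denominator = 18.7·5.1·sin19.2°·cos19.2° = 18.7·5.1·0.3289·0.9444 = 29.619 kPa
FS = 41.687 / 29.619 = 1.407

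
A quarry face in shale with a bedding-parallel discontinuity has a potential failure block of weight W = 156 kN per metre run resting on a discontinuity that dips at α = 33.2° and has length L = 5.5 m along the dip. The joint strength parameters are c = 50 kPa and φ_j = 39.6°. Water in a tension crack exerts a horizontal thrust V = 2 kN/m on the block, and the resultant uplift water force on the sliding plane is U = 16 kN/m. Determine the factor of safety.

Resolving the block weight along and normal to the plane and applying the Mohr–Coulomb strength on the joint:
N' = W cosα − U − V sinα = 156·cos33.2° − 16 − 2·sin33.2° = 113.4 kN/m
Driving force T = W sinα + V cosα = 156·sin33.2° + 2·cos33.2° = 87.1 kN/m
Resisting force R = c·L + N'·tanφ_j = 50·5.5 + 113.4·tan39.6° = 275.0 + 93.8 = 368.8 kN/m
FS = R / T = 368.8 / 87.1 = 4.235

FS = 4.24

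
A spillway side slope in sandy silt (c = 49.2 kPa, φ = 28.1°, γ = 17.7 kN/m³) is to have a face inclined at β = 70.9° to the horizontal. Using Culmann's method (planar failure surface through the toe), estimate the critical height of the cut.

H_c = 34.81 m

Culmann's analysis gives the critical failure plane at α_cr = (β + φ)/2 = (70.9 + 28.1)/2 = 49.5°, and the critical height
H_c = (4c/γ) · sinβ cosφ / [1 − cos(β − φ)]
    = (4·49.2/17.7) · sin70.9°·cos28.1° / [1 − cos(42.8°)]
    = 11.119 · 0.9449·0.8821 / [1 − 0.7337]
    = 11.119 · 0.8336 / 0.2663
    = 34.81 m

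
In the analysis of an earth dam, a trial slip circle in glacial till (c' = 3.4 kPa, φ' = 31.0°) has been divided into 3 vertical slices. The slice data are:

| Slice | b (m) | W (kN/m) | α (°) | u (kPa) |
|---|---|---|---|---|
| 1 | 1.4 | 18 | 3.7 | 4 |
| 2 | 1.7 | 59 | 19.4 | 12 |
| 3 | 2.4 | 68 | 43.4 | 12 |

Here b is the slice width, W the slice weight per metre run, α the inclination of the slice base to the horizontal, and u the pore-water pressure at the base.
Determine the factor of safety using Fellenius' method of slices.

Ordinary method of slices: FS = Σ[c'·Δl_i + (W_i cosα_i − u_i·Δl_i)·tanφ'] / Σ W_i sinα_i, with Δl_i = b_i / cosα_i.
Slice 1: Δl = 1.4/cos3.7° = 1.403 m; N'_1 = 18·cos3.7° − 4·1.403 = 12.4; c'Δl = 4.77; W sinα = 1.2
Slice 2: Δl = 1.7/cos19.4° = 1.802 m; N'_2 = 59·cos19.4° − 12·1.802 = 34.0; c'Δl = 6.13; W sinα = 19.6
Slice 3: Δl = 2.4/cos43.4° = 3.303 m; N'_3 = 68·cos43.4° − 12·3.303 = 9.8; c'Δl = 11.23; W sinα = 46.7
Σc'Δl = 22.1 kN/m; ΣN' = 56.1 kN/m; ΣW sinα = 67.5 kN/m
Resisting = 22.1 + 56.1·tan31.0° = 22.1 + 33.7 = 55.9 kN/m
FS = 55.9 / 67.5 = 0.828

FS = 0.83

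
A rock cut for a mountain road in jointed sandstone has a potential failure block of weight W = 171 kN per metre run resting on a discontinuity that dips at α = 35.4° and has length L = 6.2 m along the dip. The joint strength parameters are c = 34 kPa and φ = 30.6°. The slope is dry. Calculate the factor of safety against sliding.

FS = 2.96

Resolving the block weight along and normal to the plane and applying the Mohr–Coulomb strength on the joint:
N' = W cosα = 171·cos35.4° = 139.4 kN/m
Driving force T = W sinα = 171·sin35.4° = 99.1 kN/m
Resisting force R = c·L + N'·tanφ = 34·6.2 + 139.4·tan30.6° = 210.8 + 82.4 = 293.2 kN/m
FS = R / T = 293.2 / 99.1 = 2.960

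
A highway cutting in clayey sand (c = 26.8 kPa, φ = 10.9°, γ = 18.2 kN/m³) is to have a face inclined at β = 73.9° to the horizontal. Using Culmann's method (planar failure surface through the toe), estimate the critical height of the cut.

Culmann's analysis gives the critical failure plane at α_cr = (β + φ)/2 = (73.9 + 10.9)/2 = 42.4°, and the critical height
H_c = (4c/γ) · sinβ cosφ / [1 − cos(β − φ)]
    = (4·26.8/18.2) · sin73.9°·cos10.9° / [1 − cos(63.0°)]
    = 5.890 · 0.9608·0.9820 / [1 − 0.4540]
    = 5.890 · 0.9434 / 0.5460
    = 10.18 m

H_c = 10.18 m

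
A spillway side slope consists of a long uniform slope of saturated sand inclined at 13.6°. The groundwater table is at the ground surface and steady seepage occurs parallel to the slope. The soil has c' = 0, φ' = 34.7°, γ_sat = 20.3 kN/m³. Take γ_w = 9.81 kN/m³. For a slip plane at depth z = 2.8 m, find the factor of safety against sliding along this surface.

FS = 1.48

With seepage parallel to the slope and the water table at the surface, the effective normal stress on the slip plane uses the buoyant unit weight γ' = γ_sat − γ_w while the driving shear stress uses γ_sat:
FS = [c' + γ' z cos²β tanφ'] / [γ_sat z sinβ cosβ]
(For c' = 0 this reduces to FS = (γ'/γ_sat)·tanφ'/tanβ.)
γ' = 20.3 − 9.81 = 10.49 kN/m³
Numerator = 0.0 + 10.49·2.8·cos²13.6°·tan34.7° = 0.0 + 10.49·2.8·0.9447·0.6924 = 19.214 kPa
Denominator = 20.3·2.8·sin13.6°·cos13.6° = 20.3·2.8·0.2351·0.9720 = 12.991 kPa
FS = 19.214 / 12.991 = 1.479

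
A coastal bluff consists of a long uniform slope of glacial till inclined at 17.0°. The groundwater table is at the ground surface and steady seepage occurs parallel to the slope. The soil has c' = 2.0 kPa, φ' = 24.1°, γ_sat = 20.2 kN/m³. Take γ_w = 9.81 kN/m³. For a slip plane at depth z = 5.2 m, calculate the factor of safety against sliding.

With seepage parallel to the slope and the water table at the surface, the effective normal stress on the slip plane uses the buoyant unit weight γ' = γ_sat − γ_w while the driving shear stress uses γ_sat:
FS = [c' + γ' z cos²β tanφ'] / [γ_sat z sinβ cosβ]
γ' = 20.2 − 9.81 = 10.39 kN/m³
Numerator = 2.0 + 10.39·5.2·cos²17.0°·tan24.1° = 2.0 + 10.39·5.2·0.9145·0.4473 = 24.102 kPa
Denominator = 20.2·5.2·sin17.0°·cos17.0° = 20.2·5.2·0.2924·0.9563 = 29.369 kPa
FS = 24.102 / 29.369 = 0.821

FS = 0.82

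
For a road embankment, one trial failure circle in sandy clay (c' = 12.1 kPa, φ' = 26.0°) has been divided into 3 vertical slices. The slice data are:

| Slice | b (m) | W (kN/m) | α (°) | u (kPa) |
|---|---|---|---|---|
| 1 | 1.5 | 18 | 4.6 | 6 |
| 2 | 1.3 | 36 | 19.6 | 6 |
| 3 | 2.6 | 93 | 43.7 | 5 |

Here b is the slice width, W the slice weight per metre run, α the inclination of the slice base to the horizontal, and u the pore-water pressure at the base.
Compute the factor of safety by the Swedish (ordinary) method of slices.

FS = 1.53

Ordinary method of slices: FS = Σ[c'·Δl_i + (W_i cosα_i − u_i·Δl_i)·tanφ'] / Σ W_i sinα_i, with Δl_i = b_i / cosα_i.
Slice 1: Δl = 1.5/cos4.6° = 1.505 m; N'_1 = 18·cos4.6° − 6·1.505 = 8.9; c'Δl = 18.21; W sinα = 1.4
Slice 2: Δl = 1.3/cos19.6° = 1.380 m; N'_2 = 36·cos19.6° − 6·1.380 = 25.6; c'Δl = 16.70; W sinα = 12.1
Slice 3: Δl = 2.6/cos43.7° = 3.596 m; N'_3 = 93·cos43.7° − 5·3.596 = 49.3; c'Δl = 43.52; W sinα = 64.3
Σc'Δl = 78.4 kN/m; ΣN' = 83.8 kN/m; ΣW sinα = 77.8 kN/m
Resisting = 78.4 + 83.8·tan26.0° = 78.4 + 40.9 = 119.3 kN/m
FS = 119.3 / 77.8 = 1.534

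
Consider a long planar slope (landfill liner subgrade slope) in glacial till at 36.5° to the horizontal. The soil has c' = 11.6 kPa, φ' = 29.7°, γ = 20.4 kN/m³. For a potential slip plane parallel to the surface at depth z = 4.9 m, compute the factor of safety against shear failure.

FS = 1.01

For an infinite slope with a slip plane parallel to the surface (no pore pressure): FS = [c' + γz cos²β tanφ'] / [γz sinβ cosβ].
γz = 20.4·4.9 = 99.96 kN/m²
Numerator = 11.6 + 99.96·cos²36.5°·tan29.7° = 11.6 + 99.96·0.6462·0.5704 = 48.443 kPa
Denominator = 99.96·sin36.5°·cos36.5° = 99.96·0.5948·0.8039 = 47.796 kPa
FS = 48.443 / 47.796 = 1.014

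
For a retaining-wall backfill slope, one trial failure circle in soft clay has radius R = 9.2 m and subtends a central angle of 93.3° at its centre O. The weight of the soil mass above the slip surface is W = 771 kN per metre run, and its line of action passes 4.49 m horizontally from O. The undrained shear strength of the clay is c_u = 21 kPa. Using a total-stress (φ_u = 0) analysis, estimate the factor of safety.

Taking moments about the centre O, the resisting moment is provided by the undrained shear strength acting along the arc:
Arc length L_a = R·θ = 9.2·(93.3°·π/180) = 9.2·1.6284 = 14.98 m
M_R = c_u·L_a·R = 21·14.98·9.2 = 2894.4 kN·m/m
M_D = W·d = 771·4.49 = 3461.8 kN·m/m
FS = M_R / M_D = 2894.4 / 3461.8 = 0.836

FS = 0.84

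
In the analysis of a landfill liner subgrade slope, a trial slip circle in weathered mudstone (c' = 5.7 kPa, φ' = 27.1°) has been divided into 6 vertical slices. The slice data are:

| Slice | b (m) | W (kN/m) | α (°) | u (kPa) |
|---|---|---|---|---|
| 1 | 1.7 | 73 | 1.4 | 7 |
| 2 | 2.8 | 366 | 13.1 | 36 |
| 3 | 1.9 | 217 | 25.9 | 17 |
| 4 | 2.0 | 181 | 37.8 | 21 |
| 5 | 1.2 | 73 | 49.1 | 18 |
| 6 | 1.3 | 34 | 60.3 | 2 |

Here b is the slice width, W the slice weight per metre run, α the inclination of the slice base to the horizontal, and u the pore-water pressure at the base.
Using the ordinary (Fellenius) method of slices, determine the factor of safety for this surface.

Ordinary method of slices: FS = Σ[c'·Δl_i + (W_i cosα_i − u_i·Δl_i)·tanφ'] / Σ W_i sinα_i, with Δl_i = b_i / cosα_i.
Slice 1: Δl = 1.7/cos1.4° = 1.701 m; N'_1 = 73·cos1.4° − 7·1.701 = 61.1; c'Δl = 9.69; W sinα = 1.8
Slice 2: Δl = 2.8/cos13.1° = 2.875 m; N'_2 = 366·cos13.1° − 36·2.875 = 253.0; c'Δl = 16.39; W sinα = 83.0
Slice 3: Δl = 1.9/cos25.9° = 2.112 m; N'_3 = 217·cos25.9° − 17·2.112 = 159.3; c'Δl = 12.04; W sinα = 94.8
Slice 4: Δl = 2.0/cos37.8° = 2.531 m; N'_4 = 181·cos37.8° − 21·2.531 = 89.9; c'Δl = 14.43; W sinα = 110.9
Slice 5: Δl = 1.2/cos49.1° = 1.833 m; N'_5 = 73·cos49.1° − 18·1.833 = 14.8; c'Δl = 10.45; W sinα = 55.2
Slice 6: Δl = 1.3/cos60.3° = 2.624 m; N'_6 = 34·cos60.3° − 2·2.624 = 11.6; c'Δl = 14.96; W sinα = 29.5
Σc'Δl = 77.9 kN/m; ΣN' = 589.6 kN/m; ΣW sinα = 375.2 kN/m
Resisting = 77.9 + 589.6·tan27.1° = 77.9 + 301.7 = 379.7 kN/m
FS = 379.7 / 375.2 = 1.012

FS = 1.01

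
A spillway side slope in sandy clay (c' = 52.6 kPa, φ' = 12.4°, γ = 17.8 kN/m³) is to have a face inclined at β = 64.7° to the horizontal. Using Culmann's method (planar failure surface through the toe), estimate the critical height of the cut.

Culmann's analysis gives the critical failure plane at α_cr = (β + φ')/2 = (64.7 + 12.4)/2 = 38.6°, and the critical height
H_c = (4c'/γ) · sinβ cosφ' / [1 − cos(β − φ')]
    = (4·52.6/17.8) · sin64.7°·cos12.4° / [1 − cos(52.3°)]
    = 11.820 · 0.9041·0.9767 / [1 − 0.6115]
    = 11.820 · 0.8830 / 0.3885
    = 26.87 m

H_c = 26.87 m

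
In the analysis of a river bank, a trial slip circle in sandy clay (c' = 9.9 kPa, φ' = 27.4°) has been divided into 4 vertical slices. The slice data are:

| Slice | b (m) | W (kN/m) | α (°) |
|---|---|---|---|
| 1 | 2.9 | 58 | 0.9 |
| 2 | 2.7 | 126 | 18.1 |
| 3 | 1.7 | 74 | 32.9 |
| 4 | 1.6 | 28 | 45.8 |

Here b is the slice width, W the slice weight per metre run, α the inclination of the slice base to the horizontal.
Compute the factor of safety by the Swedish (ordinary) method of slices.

Ordinary method of slices: FS = Σ[c'·Δl_i + (W_i cosα_i)·tanφ'] / Σ W_i sinα_i, with Δl_i = b_i / cosα_i.
Slice 1: Δl = 2.9/cos0.9° = 2.900 m; N'_1 = 58·cos0.9° = 58.0; c'Δl = 28.71; W sinα = 0.9
Slice 2: Δl = 2.7/cos18.1° = 2.841 m; N'_2 = 126·cos18.1° = 119.8; c'Δl = 28.12; W sinα = 39.1
Slice 3: Δl = 1.7/cos32.9° = 2.025 m; N'_3 = 74·cos32.9° = 62.1; c'Δl = 20.04; W sinα = 40.2
Slice 4: Δl = 1.6/cos45.8° = 2.295 m; N'_4 = 28·cos45.8° = 19.5; c'Δl = 22.72; W sinα = 20.1
Σc'Δl = 99.6 kN/m; ΣN' = 259.4 kN/m; ΣW sinα = 100.3 kN/m
Resisting = 99.6 + 259.4·tan27.4° = 99.6 + 134.5 = 234.1 kN/m
FS = 234.1 / 100.3 = 2.333

FS = 2.33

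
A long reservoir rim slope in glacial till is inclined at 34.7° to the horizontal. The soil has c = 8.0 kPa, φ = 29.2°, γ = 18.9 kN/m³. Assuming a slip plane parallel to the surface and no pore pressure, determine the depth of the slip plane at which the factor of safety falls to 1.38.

z = 1.58 m

Setting FS = 1.38 in FS = [c + γz cos²β tanφ] / [γz sinβ cosβ] and solving for z:
z = c / [γ cosβ (FS·sinβ − cosβ·tanφ)]
  = 8.0 / [18.9·cos34.7°·(1.38·sin34.7° − cos34.7°·tan29.2°)]
  = 8.0 / [18.9·0.8221·(1.38·0.5693 − 0.8221·0.5589)]
  = 8.0 / 5.0675 = 1.579 m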